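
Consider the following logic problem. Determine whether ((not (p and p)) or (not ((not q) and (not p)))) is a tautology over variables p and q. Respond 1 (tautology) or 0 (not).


Check all 4 assignments:
p=0, q=0: 1
p=0, q=1: 1
p=1, q=0: 1
p=1, q=1: 1
Satisfying count = 4/4.
Tautology iff count = 4: yes.

1


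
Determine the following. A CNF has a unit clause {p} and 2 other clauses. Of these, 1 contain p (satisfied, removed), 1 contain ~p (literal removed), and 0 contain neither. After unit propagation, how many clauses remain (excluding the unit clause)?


Satisfied (removed): 1
Shortened (remain): 1
Unchanged (remain): 0
Remaining = 1 + 0 = 1

1


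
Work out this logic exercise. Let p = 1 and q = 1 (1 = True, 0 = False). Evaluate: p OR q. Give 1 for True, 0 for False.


p = 1, q = 1
Operation: p OR q
Evaluate: 1 OR 1 = 1

1


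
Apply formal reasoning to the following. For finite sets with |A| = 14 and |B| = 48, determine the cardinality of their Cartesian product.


The Cartesian product A x B contains all ordered pairs (a, b).
|A x B| = |A| * |B| = 14 * 48 = 672

672


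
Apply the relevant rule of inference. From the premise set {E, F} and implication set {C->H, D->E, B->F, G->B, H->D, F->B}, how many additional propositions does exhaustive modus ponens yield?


Initial facts: {E, F}
Apply modus ponens to closure:
  F and F->B  =>  B
Final known: {B, E, F}
New propositions: {B}
Count = 1

1


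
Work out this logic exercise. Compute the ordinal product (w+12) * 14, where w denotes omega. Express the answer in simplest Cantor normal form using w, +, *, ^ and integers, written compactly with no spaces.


Compute (w+12) * 14.
Ordinal * is associative and left-distributive over +, but NOT commutative; for finite n>1, n*w = w but w*n stays w*n.
(w+12) * 14 = (w+12) repeated 14 times. Each intermediate +12 is absorbed by the following w; only the last survives: w*14+12.
Result = w*14+12

w*14+12


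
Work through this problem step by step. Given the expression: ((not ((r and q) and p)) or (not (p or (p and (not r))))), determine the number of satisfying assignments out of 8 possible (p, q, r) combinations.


Check all 8 assignments:
p=0, q=0, r=0: 1
p=0, q=0, r=1: 1
p=0, q=1, r=0: 1
p=0, q=1, r=1: 1
p=1, q=0, r=0: 1
p=1, q=0, r=1: 1
p=1, q=1, r=0: 1
p=1, q=1, r=1: 0
Count of True = 7

7


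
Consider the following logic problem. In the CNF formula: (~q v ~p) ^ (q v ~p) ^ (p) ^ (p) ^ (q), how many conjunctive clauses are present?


A CNF formula is a conjunction of clauses.
Clauses are separated by ^.
Counting the conjuncts: 5 clauses.

5


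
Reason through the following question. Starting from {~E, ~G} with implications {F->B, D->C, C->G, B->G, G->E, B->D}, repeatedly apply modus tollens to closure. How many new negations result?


Initial negated facts: {~E, ~G}
Apply modus tollens to closure:
  ~G and C->G  =>  ~C
  ~G and B->G  =>  ~B
  ~B and F->B  =>  ~F
  ~C and D->C  =>  ~D
Final negated: {~B, ~C, ~D, ~E, ~F, ~G}
New negations: {~B, ~C, ~D, ~F}
Count = 4

4


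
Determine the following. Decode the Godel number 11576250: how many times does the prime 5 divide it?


Factorize 11576250 by dividing by 5 repeatedly.
Division steps: 5 divides 11576250 exactly 4 time(s).
Exponent of 5 = 4

4


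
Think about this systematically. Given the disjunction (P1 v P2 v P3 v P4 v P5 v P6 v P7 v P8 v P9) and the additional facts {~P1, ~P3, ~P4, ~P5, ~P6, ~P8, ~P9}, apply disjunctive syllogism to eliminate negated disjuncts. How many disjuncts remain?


Original disjuncts (9): P1, P2, P3, P4, P5, P6, P7, P8, P9
Negated (eliminate): ~P1, ~P3, ~P4, ~P5, ~P6, ~P8, ~P9
Remaining disjuncts: P2, P7
Count = 9 - 7 = 2

2


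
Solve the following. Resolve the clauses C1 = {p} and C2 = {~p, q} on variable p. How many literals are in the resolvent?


Remove p from C1 and ~p from C2.
C1 remainder: {}
C2 remainder: {q}
Union (resolvent): {q}
Resolvent has 1 literal(s).

1


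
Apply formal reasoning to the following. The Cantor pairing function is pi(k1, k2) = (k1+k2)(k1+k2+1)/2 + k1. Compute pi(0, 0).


k1 + k2 = 0
(k1+k2)(k1+k2+1)/2 = 0 * 1 / 2 = 0
pi = 0 + 0 = 0

0


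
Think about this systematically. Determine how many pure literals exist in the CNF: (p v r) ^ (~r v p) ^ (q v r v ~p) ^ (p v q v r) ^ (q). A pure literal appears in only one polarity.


Check each variable for pure literal status:
p: mixed (not pure)
q: pure positive
r: mixed (not pure)
Pure literal count = 1

1


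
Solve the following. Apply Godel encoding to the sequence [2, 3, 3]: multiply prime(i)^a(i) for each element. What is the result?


Encode each element as an exponent of the corresponding prime:
  2^2 = 4
  3^3 = 27
  5^3 = 125
Product = 4 * 27 * 125 = 13500

13500


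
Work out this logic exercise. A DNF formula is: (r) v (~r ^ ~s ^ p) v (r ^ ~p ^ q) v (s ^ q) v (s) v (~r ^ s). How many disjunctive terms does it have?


A DNF formula is a disjunction of terms (conjunctions).
Terms are separated by v.
Counting the disjuncts: 6 terms.

6


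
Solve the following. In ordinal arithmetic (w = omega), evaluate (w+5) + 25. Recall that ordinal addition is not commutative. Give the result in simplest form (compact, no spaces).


Compute (w+5) + 25.
Ordinal + is associative but NOT commutative; for finite n>0, n + w = w but w + n stays w+n.
By associativity: (w+5) + 25 = w + (5+25) = w+30.
Result = w+30

w+30


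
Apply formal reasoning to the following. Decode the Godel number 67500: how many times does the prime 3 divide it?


Factorize 67500 by dividing by 3 repeatedly.
Division steps: 3 divides 67500 exactly 3 time(s).
Exponent of 3 = 3

3


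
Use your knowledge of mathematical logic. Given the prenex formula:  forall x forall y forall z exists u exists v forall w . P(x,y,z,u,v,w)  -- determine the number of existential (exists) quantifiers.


Quantifier prefix: forall x forall y forall z exists u exists v forall w
Mark each quantifier type:
  U U U E E U
Universal count = 4, Existential count = 2
Asked for existential (exists) quantifiers: 2

2


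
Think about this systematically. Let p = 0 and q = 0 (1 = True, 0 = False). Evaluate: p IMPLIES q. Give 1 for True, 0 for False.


p = 0, q = 0
Operation: p IMPLIES q
Evaluate: 0 IMPLIES 0 = 1

1


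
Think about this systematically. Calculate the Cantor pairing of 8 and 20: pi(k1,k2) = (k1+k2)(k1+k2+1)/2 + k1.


k1 + k2 = 28
(k1+k2)(k1+k2+1)/2 = 28 * 29 / 2 = 406
pi = 406 + 8 = 414

414


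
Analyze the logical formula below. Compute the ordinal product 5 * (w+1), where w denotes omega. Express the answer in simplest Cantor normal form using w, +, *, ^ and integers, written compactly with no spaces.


Compute 5 * (w+1).
Ordinal * is associative and left-distributive over +, but NOT commutative; for finite n>1, n*w = w but w*n stays w*n.
By left-distributivity: 5 * (w+1) = 5*w + 5*1 = w + 5 = w+5.
Result = w+5

w+5


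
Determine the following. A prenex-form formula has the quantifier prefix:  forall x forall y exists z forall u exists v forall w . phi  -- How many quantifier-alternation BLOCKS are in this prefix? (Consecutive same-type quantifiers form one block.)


Quantifier-type sequence: A A E A E A  (A=forall, E=exists)
Group into maximal same-type runs:
  Ax2 | Ex1 | Ax1 | Ex1 | Ax1
Number of blocks = 5

5


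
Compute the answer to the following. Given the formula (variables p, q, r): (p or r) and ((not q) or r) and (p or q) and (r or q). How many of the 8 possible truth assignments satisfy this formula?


Evaluate all 8 assignments for p, q, r:
p=0, q=0, r=0: 0
p=0, q=0, r=1: 0
p=0, q=1, r=0: 0
p=0, q=1, r=1: 1
p=1, q=0, r=0: 0
p=1, q=0, r=1: 1
p=1, q=1, r=0: 0
p=1, q=1, r=1: 1
Satisfying count = 3

3


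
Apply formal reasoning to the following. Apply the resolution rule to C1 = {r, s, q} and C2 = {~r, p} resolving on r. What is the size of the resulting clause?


Remove r from C1 and ~r from C2.
C1 remainder: {s, q}
C2 remainder: {p}
Union (resolvent): {p, q, s}
Resolvent has 3 literal(s).

3


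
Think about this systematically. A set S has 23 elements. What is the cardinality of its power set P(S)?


The power set of a set with n elements has 2^n elements.
|P(S)| = 2^23 = 8388608

8388608


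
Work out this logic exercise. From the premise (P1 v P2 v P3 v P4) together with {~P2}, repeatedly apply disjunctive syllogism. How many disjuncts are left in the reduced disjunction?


Original disjuncts (4): P1, P2, P3, P4
Negated (eliminate): ~P2
Remaining disjuncts: P1, P3, P4
Count = 4 - 1 = 3

3


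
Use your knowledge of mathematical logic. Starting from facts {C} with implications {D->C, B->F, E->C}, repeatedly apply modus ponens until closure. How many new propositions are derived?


Initial facts: {C}
Apply modus ponens to closure:
  (no implication fires)
Final known: {C}
New propositions: {(none)}
Count = 0

0


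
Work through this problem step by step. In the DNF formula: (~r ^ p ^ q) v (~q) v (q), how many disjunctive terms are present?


A DNF formula is a disjunction of terms (conjunctions).
Terms are separated by v.
Counting the disjuncts: 3 terms.

3


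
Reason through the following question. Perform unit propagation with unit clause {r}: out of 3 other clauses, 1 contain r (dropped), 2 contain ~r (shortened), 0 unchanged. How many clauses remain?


Satisfied (removed): 1
Shortened (remain): 2
Unchanged (remain): 0
Remaining = 2 + 0 = 2

2


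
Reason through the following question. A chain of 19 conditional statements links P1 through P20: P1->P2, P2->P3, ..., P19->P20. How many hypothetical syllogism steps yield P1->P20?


With 19 implications in a chain connecting 20 propositions:
P1->P2, P2->P3, ..., P19->P20
Steps needed = (number of implications) - 1 = 19 - 1 = 18

18


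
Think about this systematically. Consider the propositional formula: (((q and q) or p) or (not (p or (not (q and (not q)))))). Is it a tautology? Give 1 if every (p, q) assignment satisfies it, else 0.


Check all 4 assignments:
p=0, q=0: 0
p=0, q=1: 1
p=1, q=0: 1
p=1, q=1: 1
Satisfying count = 3/4.
Tautology iff count = 4: no.

0


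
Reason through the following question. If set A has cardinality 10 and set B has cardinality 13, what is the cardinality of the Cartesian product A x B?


The Cartesian product A x B contains all ordered pairs (a, b).
|A x B| = |A| * |B| = 10 * 13 = 130

130


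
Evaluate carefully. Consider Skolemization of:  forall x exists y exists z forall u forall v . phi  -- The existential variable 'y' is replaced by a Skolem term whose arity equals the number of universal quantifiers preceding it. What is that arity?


Quantifier prefix: forall x exists y exists z forall u forall v
'y' is existentially quantified at position 2.
Universal variables preceding it: x
Skolem function arity = 1

1


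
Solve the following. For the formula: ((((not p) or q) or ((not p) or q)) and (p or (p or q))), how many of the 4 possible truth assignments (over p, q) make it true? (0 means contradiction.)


Check all 4 assignments:
p=0, q=0: 0
p=0, q=1: 1
p=1, q=0: 0
p=1, q=1: 1
Count of True = 2

2


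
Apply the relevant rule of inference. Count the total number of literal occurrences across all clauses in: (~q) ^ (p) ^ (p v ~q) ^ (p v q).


Counting literals in each clause:
Clause 1: 1 literal(s)
Clause 2: 1 literal(s)
Clause 3: 2 literal(s)
Clause 4: 2 literal(s)
Total = 6

6


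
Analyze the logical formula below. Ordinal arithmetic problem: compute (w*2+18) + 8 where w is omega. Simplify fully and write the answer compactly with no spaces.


Compute (w*2+18) + 8.
Ordinal + is associative but NOT commutative; for finite n>0, n + w = w but w + n stays w+n.
By associativity: (w*2+18) + 8 = w*2 + (18+8) = w*2+26.
Result = w*2+26

w*2+26


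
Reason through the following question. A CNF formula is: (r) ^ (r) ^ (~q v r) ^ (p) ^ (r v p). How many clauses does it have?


A CNF formula is a conjunction of clauses.
Clauses are separated by ^.
Counting the conjuncts: 5 clauses.

5


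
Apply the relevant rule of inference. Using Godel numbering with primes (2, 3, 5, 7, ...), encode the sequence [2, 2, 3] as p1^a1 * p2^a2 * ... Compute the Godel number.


Encode each element as an exponent of the corresponding prime:
  2^2 = 4
  3^2 = 9
  5^3 = 125
Product = 4 * 9 * 125 = 4500

4500


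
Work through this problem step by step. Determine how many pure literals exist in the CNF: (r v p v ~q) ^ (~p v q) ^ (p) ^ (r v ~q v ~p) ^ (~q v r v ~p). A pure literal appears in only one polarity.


Check each variable for pure literal status:
p: mixed (not pure)
q: mixed (not pure)
r: pure positive
Pure literal count = 1

1


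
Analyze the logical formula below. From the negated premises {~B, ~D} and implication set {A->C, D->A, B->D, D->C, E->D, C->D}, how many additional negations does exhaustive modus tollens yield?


Initial negated facts: {~B, ~D}
Apply modus tollens to closure:
  ~D and E->D  =>  ~E
  ~D and C->D  =>  ~C
  ~C and A->C  =>  ~A
Final negated: {~A, ~B, ~C, ~D, ~E}
New negations: {~A, ~C, ~E}
Count = 3

3


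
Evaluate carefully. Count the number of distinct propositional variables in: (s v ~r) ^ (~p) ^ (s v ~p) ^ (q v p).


Identify each variable that appears in the formula.
Variables found: p, q, r, s
Count = 4

4


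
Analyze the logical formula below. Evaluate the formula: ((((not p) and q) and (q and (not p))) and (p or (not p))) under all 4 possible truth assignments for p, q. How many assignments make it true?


Check all 4 assignments:
p=0, q=0: 0
p=0, q=1: 1
p=1, q=0: 0
p=1, q=1: 0
Count of True = 1

1


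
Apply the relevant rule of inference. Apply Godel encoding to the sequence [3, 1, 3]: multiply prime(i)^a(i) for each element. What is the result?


Encode each element as an exponent of the corresponding prime:
  2^3 = 8
  3^1 = 3
  5^3 = 125
Product = 8 * 3 * 125 = 3000

3000


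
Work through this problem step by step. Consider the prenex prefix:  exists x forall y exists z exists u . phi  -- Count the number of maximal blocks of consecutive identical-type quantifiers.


Quantifier-type sequence: E A E E  (A=forall, E=exists)
Group into maximal same-type runs:
  Ex1 | Ax1 | Ex2
Number of blocks = 3

3


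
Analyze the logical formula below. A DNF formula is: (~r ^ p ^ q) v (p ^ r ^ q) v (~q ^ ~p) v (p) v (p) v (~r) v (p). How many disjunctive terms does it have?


A DNF formula is a disjunction of terms (conjunctions).
Terms are separated by v.
Counting the disjuncts: 7 terms.

7


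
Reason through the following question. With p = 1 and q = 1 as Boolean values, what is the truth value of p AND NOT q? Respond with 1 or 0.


p = 1, q = 1
Operation: p AND NOT q
Evaluate: 1 AND NOT 1 = 0

0


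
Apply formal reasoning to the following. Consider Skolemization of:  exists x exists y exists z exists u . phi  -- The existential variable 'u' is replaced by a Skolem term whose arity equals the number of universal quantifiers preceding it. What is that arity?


Quantifier prefix: exists x exists y exists z exists u
'u' is existentially quantified at position 4.
No universal quantifiers precede it.
Skolem function arity = 0 (a Skolem constant)

0


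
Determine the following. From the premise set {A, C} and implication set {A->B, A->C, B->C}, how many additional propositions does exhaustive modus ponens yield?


Initial facts: {A, C}
Apply modus ponens to closure:
  A and A->B  =>  B
Final known: {A, B, C}
New propositions: {B}
Count = 1

1


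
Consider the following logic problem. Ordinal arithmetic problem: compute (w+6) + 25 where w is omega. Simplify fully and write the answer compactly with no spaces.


Compute (w+6) + 25.
Ordinal + is associative but NOT commutative; for finite n>0, n + w = w but w + n stays w+n.
By associativity: (w+6) + 25 = w + (6+25) = w+31.
Result = w+31

w+31


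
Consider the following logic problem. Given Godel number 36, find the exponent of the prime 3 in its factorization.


Factorize 36 by dividing by 3 repeatedly.
Division steps: 3 divides 36 exactly 2 time(s).
Exponent of 3 = 2

2


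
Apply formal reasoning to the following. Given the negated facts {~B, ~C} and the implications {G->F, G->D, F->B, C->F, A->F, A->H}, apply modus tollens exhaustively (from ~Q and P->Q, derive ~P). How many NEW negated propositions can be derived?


Initial negated facts: {~B, ~C}
Apply modus tollens to closure:
  ~B and F->B  =>  ~F
  ~F and A->F  =>  ~A
  ~F and G->F  =>  ~G
Final negated: {~A, ~B, ~C, ~F, ~G}
New negations: {~A, ~F, ~G}
Count = 3

3


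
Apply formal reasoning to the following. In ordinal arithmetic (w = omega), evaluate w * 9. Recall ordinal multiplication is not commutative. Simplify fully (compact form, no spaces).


Compute w * 9.
Ordinal * is associative and left-distributive over +, but NOT commutative; for finite n>1, n*w = w but w*n stays w*n.
w * 9 means 9 copies of w concatenated: w*9.
Result = w*9

w*9


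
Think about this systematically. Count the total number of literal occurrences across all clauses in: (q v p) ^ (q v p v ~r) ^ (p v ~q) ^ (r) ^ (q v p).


Counting literals in each clause:
Clause 1: 2 literal(s)
Clause 2: 3 literal(s)
Clause 3: 2 literal(s)
Clause 4: 1 literal(s)
Clause 5: 2 literal(s)
Total = 10

10


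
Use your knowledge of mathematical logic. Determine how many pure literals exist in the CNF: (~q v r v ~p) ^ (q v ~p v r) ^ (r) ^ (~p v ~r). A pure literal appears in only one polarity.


Check each variable for pure literal status:
p: pure negative
q: mixed (not pure)
r: mixed (not pure)
Pure literal count = 1

1


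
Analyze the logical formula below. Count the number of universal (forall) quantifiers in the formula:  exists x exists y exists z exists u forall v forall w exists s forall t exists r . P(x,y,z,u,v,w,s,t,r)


Quantifier prefix: exists x exists y exists z exists u forall v forall w exists s forall t exists r
Mark each quantifier type:
  E E E E U U E U E
Universal count = 3, Existential count = 6
Asked for universal (forall) quantifiers: 3

3


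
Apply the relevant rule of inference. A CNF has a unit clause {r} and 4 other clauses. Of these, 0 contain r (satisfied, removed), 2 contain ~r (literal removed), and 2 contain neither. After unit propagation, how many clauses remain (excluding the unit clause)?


Satisfied (removed): 0
Shortened (remain): 2
Unchanged (remain): 2
Remaining = 2 + 2 = 4

4


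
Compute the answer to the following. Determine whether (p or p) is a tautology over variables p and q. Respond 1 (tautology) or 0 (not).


Check all 4 assignments:
p=0, q=0: 0
p=0, q=1: 0
p=1, q=0: 1
p=1, q=1: 1
Satisfying count = 2/4.
Tautology iff count = 4: no.

0


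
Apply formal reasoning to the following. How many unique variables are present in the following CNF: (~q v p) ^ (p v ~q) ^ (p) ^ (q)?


Identify each variable that appears in the formula.
Variables found: p, q
Count = 2

2


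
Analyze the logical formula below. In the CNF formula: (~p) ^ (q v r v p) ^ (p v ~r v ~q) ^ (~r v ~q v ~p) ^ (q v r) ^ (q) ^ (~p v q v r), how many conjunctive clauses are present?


A CNF formula is a conjunction of clauses.
Clauses are separated by ^.
Counting the conjuncts: 7 clauses.

7


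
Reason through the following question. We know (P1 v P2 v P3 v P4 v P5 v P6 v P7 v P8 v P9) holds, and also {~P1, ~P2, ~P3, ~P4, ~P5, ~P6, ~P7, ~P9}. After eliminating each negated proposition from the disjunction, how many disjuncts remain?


Original disjuncts (9): P1, P2, P3, P4, P5, P6, P7, P8, P9
Negated (eliminate): ~P1, ~P2, ~P3, ~P4, ~P5, ~P6, ~P7, ~P9
Remaining disjuncts: P8
Count = 9 - 8 = 1

1


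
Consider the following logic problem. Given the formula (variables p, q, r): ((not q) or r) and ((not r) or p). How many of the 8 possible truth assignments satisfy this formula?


Evaluate all 8 assignments for p, q, r:
p=0, q=0, r=0: 1
p=0, q=0, r=1: 0
p=0, q=1, r=0: 0
p=0, q=1, r=1: 0
p=1, q=0, r=0: 1
p=1, q=0, r=1: 1
p=1, q=1, r=0: 0
p=1, q=1, r=1: 1
Satisfying count = 4

4


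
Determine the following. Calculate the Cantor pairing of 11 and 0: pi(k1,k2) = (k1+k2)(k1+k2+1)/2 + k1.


k1 + k2 = 11
(k1+k2)(k1+k2+1)/2 = 11 * 12 / 2 = 66
pi = 66 + 11 = 77

77


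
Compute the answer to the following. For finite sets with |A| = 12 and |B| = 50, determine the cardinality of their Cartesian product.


The Cartesian product A x B contains all ordered pairs (a, b).
|A x B| = |A| * |B| = 12 * 50 = 600

600


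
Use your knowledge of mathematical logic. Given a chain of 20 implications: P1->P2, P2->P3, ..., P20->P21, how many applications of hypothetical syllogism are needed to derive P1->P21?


With 20 implications in a chain connecting 21 propositions:
P1->P2, P2->P3, ..., P20->P21
Steps needed = (number of implications) - 1 = 20 - 1 = 19

19


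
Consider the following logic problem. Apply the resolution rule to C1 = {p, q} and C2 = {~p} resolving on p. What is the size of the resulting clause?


Remove p from C1 and ~p from C2.
C1 remainder: {q}
C2 remainder: {}
Union (resolvent): {q}
Resolvent has 1 literal(s).

1


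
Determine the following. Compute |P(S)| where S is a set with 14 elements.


The power set of a set with n elements has 2^n elements.
|P(S)| = 2^14 = 16384

16384


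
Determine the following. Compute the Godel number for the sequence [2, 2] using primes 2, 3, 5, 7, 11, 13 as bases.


Encode each element as an exponent of the corresponding prime:
  2^2 = 4
  3^2 = 9
Product = 4 * 9 = 36

36


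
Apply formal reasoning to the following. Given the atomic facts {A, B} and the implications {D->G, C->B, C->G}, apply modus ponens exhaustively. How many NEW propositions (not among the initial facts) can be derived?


Initial facts: {A, B}
Apply modus ponens to closure:
  (no implication fires)
Final known: {A, B}
New propositions: {(none)}
Count = 0

0


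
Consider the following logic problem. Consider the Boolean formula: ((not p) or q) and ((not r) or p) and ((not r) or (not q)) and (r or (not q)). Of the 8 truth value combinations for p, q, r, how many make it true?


Evaluate all 8 assignments for p, q, r:
p=0, q=0, r=0: 1
p=0, q=0, r=1: 0
p=0, q=1, r=0: 0
p=0, q=1, r=1: 0
p=1, q=0, r=0: 0
p=1, q=0, r=1: 0
p=1, q=1, r=0: 0
p=1, q=1, r=1: 0
Satisfying count = 1

1


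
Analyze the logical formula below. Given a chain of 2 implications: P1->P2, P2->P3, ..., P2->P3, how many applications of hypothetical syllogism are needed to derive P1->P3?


With 2 implications in a chain connecting 3 propositions:
P1->P2, P2->P3, ..., P2->P3
Steps needed = (number of implications) - 1 = 2 - 1 = 1

1


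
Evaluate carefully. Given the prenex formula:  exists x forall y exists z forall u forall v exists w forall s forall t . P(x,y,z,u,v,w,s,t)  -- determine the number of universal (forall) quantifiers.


Quantifier prefix: exists x forall y exists z forall u forall v exists w forall s forall t
Mark each quantifier type:
  E U E U U E U U
Universal count = 5, Existential count = 3
Asked for universal (forall) quantifiers: 5

5


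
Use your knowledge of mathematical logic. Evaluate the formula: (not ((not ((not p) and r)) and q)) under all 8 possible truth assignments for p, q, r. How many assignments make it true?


Check all 8 assignments:
p=0, q=0, r=0: 1
p=0, q=0, r=1: 1
p=0, q=1, r=0: 0
p=0, q=1, r=1: 1
p=1, q=0, r=0: 1
p=1, q=0, r=1: 1
p=1, q=1, r=0: 0
p=1, q=1, r=1: 0
Count of True = 5

5


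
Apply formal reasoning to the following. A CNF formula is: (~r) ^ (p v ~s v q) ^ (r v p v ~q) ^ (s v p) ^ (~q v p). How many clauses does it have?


A CNF formula is a conjunction of clauses.
Clauses are separated by ^.
Counting the conjuncts: 5 clauses.

5


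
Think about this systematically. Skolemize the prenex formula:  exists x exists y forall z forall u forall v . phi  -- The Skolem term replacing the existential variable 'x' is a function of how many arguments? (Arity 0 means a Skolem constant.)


Quantifier prefix: exists x exists y forall z forall u forall v
'x' is existentially quantified at position 1.
No universal quantifiers precede it.
Skolem function arity = 0 (a Skolem constant)

0


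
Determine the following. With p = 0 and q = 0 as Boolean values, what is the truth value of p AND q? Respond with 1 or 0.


p = 0, q = 0
Operation: p AND q
Evaluate: 0 AND 0 = 0

0


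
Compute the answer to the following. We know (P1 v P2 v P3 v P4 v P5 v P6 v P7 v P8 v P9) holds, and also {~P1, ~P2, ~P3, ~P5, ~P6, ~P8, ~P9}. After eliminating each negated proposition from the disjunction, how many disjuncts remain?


Original disjuncts (9): P1, P2, P3, P4, P5, P6, P7, P8, P9
Negated (eliminate): ~P1, ~P2, ~P3, ~P5, ~P6, ~P8, ~P9
Remaining disjuncts: P4, P7
Count = 9 - 7 = 2

2


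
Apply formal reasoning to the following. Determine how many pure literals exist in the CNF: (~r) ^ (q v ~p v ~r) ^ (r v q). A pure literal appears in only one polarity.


Check each variable for pure literal status:
p: pure negative
q: pure positive
r: mixed (not pure)
Pure literal count = 2

2


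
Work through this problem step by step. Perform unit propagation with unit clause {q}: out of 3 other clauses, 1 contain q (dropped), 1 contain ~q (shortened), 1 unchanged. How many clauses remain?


Satisfied (removed): 1
Shortened (remain): 1
Unchanged (remain): 1
Remaining = 1 + 1 = 2

2


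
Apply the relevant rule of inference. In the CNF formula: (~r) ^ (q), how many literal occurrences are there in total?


Counting literals in each clause:
Clause 1: 1 literal(s)
Clause 2: 1 literal(s)
Total = 2

2


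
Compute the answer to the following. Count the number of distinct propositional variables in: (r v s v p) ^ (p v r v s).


Identify each variable that appears in the formula.
Variables found: p, r, s
Count = 3

3


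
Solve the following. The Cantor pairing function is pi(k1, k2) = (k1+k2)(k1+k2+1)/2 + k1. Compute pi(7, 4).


k1 + k2 = 11
(k1+k2)(k1+k2+1)/2 = 11 * 12 / 2 = 66
pi = 66 + 7 = 73

73


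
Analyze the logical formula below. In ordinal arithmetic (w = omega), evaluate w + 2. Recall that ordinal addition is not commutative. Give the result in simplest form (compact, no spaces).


Compute w + 2.
Ordinal + is associative but NOT commutative; for finite n>0, n + w = w but w + n stays w+n.
w + 2 is already in normal form (a successor ordinal beyond w).
Result = w+2

w+2


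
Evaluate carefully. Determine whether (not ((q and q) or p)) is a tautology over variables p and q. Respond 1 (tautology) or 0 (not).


Check all 4 assignments:
p=0, q=0: 1
p=0, q=1: 0
p=1, q=0: 0
p=1, q=1: 0
Satisfying count = 1/4.
Tautology iff count = 4: no.

0


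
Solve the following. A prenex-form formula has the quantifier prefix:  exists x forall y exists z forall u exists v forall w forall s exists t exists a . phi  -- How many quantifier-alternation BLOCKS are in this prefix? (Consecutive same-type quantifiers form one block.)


Quantifier-type sequence: E A E A E A A E E  (A=forall, E=exists)
Group into maximal same-type runs:
  Ex1 | Ax1 | Ex1 | Ax1 | Ex1 | Ax2 | Ex2
Number of blocks = 7

7


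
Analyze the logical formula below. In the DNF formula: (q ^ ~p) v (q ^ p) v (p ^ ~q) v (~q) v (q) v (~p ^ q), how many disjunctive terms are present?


A DNF formula is a disjunction of terms (conjunctions).
Terms are separated by v.
Counting the disjuncts: 6 terms.

6


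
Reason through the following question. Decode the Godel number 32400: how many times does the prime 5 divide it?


Factorize 32400 by dividing by 5 repeatedly.
Division steps: 5 divides 32400 exactly 2 time(s).
Exponent of 5 = 2

2


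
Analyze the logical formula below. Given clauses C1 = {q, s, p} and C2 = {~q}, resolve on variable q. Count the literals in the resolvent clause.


Remove q from C1 and ~q from C2.
C1 remainder: {s, p}
C2 remainder: {}
Union (resolvent): {p, s}
Resolvent has 2 literal(s).

2


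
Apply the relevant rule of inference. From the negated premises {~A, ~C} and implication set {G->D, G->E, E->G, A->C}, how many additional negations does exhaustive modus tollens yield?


Initial negated facts: {~A, ~C}
Apply modus tollens to closure:
  (no implication fires)
Final negated: {~A, ~C}
New negations: {(none)}
Count = 0

0


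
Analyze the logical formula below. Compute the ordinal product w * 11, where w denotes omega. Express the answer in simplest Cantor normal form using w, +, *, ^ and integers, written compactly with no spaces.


Compute w * 11.
Ordinal * is associative and left-distributive over +, but NOT commutative; for finite n>1, n*w = w but w*n stays w*n.
w * 11 means 11 copies of w concatenated: w*11.
Result = w*11

w*11


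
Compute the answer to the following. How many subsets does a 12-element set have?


The power set of a set with n elements has 2^n elements.
|P(S)| = 2^12 = 4096

4096


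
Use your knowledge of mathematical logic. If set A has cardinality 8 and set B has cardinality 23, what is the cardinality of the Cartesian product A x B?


The Cartesian product A x B contains all ordered pairs (a, b).
|A x B| = |A| * |B| = 8 * 23 = 184

184


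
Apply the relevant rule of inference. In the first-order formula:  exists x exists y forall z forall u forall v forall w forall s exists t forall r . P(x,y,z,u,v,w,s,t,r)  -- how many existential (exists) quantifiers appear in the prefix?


Quantifier prefix: exists x exists y forall z forall u forall v forall w forall s exists t forall r
Mark each quantifier type:
  E E U U U U U E U
Universal count = 6, Existential count = 3
Asked for existential (exists) quantifiers: 3

3


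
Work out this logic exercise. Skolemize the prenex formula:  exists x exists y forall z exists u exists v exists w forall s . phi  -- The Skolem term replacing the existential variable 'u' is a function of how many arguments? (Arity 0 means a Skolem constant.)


Quantifier prefix: exists x exists y forall z exists u exists v exists w forall s
'u' is existentially quantified at position 4.
Universal variables preceding it: z
Skolem function arity = 1

1


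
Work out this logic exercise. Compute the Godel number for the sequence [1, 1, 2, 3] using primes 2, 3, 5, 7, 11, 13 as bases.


Encode each element as an exponent of the corresponding prime:
  2^1 = 2
  3^1 = 3
  5^2 = 25
  7^3 = 343
Product = 2 * 3 * 25 * 343 = 51450

51450


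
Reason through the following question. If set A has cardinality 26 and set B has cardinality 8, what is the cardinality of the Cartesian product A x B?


The Cartesian product A x B contains all ordered pairs (a, b).
|A x B| = |A| * |B| = 26 * 8 = 208

208


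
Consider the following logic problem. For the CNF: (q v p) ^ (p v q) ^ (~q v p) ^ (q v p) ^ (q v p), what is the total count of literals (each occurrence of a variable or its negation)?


Counting literals in each clause:
Clause 1: 2 literal(s)
Clause 2: 2 literal(s)
Clause 3: 2 literal(s)
Clause 4: 2 literal(s)
Clause 5: 2 literal(s)
Total = 10

10


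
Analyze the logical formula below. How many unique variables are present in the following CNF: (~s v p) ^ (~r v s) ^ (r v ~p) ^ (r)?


Identify each variable that appears in the formula.
Variables found: p, r, s
Count = 3

3


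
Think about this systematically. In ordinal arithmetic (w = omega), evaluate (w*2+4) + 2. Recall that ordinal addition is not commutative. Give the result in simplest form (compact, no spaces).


Compute (w*2+4) + 2.
Ordinal + is associative but NOT commutative; for finite n>0, n + w = w but w + n stays w+n.
By associativity: (w*2+4) + 2 = w*2 + (4+2) = w*2+6.
Result = w*2+6

w*2+6


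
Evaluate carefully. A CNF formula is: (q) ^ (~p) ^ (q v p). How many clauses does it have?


A CNF formula is a conjunction of clauses.
Clauses are separated by ^.
Counting the conjuncts: 3 clauses.

3


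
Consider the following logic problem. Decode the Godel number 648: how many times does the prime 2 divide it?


Factorize 648 by dividing by 2 repeatedly.
Division steps: 2 divides 648 exactly 3 time(s).
Exponent of 2 = 3

3


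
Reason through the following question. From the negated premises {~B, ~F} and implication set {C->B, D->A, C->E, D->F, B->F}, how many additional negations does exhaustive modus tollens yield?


Initial negated facts: {~B, ~F}
Apply modus tollens to closure:
  ~B and C->B  =>  ~C
  ~F and D->F  =>  ~D
Final negated: {~B, ~C, ~D, ~F}
New negations: {~C, ~D}
Count = 2

2


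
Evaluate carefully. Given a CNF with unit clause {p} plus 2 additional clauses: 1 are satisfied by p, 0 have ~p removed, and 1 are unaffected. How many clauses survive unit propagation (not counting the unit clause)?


Satisfied (removed): 1
Shortened (remain): 0
Unchanged (remain): 1
Remaining = 0 + 1 = 1

1


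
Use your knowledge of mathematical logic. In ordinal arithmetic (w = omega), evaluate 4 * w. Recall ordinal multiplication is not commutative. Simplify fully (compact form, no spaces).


Compute 4 * w.
Ordinal * is associative and left-distributive over +, but NOT commutative; for finite n>1, n*w = w but w*n stays w*n.
For finite n>0, n * w = sup{n*k : k<w} = w. So 4 * w = w.
Result = w

w


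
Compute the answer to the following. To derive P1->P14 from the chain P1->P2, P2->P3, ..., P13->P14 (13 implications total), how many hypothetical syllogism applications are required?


With 13 implications in a chain connecting 14 propositions:
P1->P2, P2->P3, ..., P13->P14
Steps needed = (number of implications) - 1 = 13 - 1 = 12

12


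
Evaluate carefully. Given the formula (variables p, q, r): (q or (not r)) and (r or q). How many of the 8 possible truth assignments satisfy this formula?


Evaluate all 8 assignments for p, q, r:
p=0, q=0, r=0: 0
p=0, q=0, r=1: 0
p=0, q=1, r=0: 1
p=0, q=1, r=1: 1
p=1, q=0, r=0: 0
p=1, q=0, r=1: 0
p=1, q=1, r=0: 1
p=1, q=1, r=1: 1
Satisfying count = 4

4


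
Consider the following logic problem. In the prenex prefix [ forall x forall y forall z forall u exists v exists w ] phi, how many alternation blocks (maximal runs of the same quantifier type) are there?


Quantifier-type sequence: A A A A E E  (A=forall, E=exists)
Group into maximal same-type runs:
  Ax4 | Ex2
Number of blocks = 2

2


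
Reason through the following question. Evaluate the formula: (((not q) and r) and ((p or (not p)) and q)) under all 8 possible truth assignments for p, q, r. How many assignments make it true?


Check all 8 assignments:
p=0, q=0, r=0: 0
p=0, q=0, r=1: 0
p=0, q=1, r=0: 0
p=0, q=1, r=1: 0
p=1, q=0, r=0: 0
p=1, q=0, r=1: 0
p=1, q=1, r=0: 0
p=1, q=1, r=1: 0
Count of True = 0

0


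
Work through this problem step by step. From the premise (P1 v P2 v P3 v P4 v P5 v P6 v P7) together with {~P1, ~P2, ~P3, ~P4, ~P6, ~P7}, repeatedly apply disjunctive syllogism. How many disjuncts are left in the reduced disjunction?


Original disjuncts (7): P1, P2, P3, P4, P5, P6, P7
Negated (eliminate): ~P1, ~P2, ~P3, ~P4, ~P6, ~P7
Remaining disjuncts: P5
Count = 7 - 6 = 1

1


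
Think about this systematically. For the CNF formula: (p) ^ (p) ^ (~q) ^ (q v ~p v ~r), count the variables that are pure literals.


Check each variable for pure literal status:
p: mixed (not pure)
q: mixed (not pure)
r: pure negative
Pure literal count = 1

1


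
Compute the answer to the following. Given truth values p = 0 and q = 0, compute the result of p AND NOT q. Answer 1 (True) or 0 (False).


p = 0, q = 0
Operation: p AND NOT q
Evaluate: 0 AND NOT 0 = 0

0


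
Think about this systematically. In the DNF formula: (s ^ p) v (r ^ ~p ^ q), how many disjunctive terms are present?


A DNF formula is a disjunction of terms (conjunctions).
Terms are separated by v.
Counting the disjuncts: 2 terms.

2


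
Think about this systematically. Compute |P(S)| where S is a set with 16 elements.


The power set of a set with n elements has 2^n elements.
|P(S)| = 2^16 = 65536

65536


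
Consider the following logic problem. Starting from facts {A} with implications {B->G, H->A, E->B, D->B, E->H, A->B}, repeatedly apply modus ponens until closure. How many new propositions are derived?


Initial facts: {A}
Apply modus ponens to closure:
  A and A->B  =>  B
  B and B->G  =>  G
Final known: {A, B, G}
New propositions: {B, G}
Count = 2

2


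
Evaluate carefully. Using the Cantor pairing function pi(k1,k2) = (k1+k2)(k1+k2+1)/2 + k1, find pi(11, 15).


k1 + k2 = 26
(k1+k2)(k1+k2+1)/2 = 26 * 27 / 2 = 351
pi = 351 + 11 = 362

362


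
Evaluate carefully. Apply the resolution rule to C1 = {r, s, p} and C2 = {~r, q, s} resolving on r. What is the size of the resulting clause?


Remove r from C1 and ~r from C2.
C1 remainder: {s, p}
C2 remainder: {q, s}
Union (resolvent): {p, q, s}
Resolvent has 3 literal(s).

3


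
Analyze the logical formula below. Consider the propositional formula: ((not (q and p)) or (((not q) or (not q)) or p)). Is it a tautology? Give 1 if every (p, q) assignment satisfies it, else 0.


Check all 4 assignments:
p=0, q=0: 1
p=0, q=1: 1
p=1, q=0: 1
p=1, q=1: 1
Satisfying count = 4/4.
Tautology iff count = 4: yes.

1


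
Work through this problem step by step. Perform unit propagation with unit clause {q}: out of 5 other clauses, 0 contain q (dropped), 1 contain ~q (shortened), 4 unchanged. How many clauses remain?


Satisfied (removed): 0
Shortened (remain): 1
Unchanged (remain): 4
Remaining = 1 + 4 = 5

5


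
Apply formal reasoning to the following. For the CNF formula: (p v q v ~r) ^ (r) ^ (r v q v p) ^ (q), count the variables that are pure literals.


Check each variable for pure literal status:
p: pure positive
q: pure positive
r: mixed (not pure)
Pure literal count = 2

2


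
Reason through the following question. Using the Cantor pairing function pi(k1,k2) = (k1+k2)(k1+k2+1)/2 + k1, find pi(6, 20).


k1 + k2 = 26
(k1+k2)(k1+k2+1)/2 = 26 * 27 / 2 = 351
pi = 351 + 6 = 357

357


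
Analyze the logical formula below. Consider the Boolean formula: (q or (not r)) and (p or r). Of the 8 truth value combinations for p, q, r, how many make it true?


Evaluate all 8 assignments for p, q, r:
p=0, q=0, r=0: 0
p=0, q=0, r=1: 0
p=0, q=1, r=0: 0
p=0, q=1, r=1: 1
p=1, q=0, r=0: 1
p=1, q=0, r=1: 0
p=1, q=1, r=0: 1
p=1, q=1, r=1: 1
Satisfying count = 4

4


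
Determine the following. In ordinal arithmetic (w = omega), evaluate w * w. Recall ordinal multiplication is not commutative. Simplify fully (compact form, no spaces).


Compute w * w.
Ordinal * is associative and left-distributive over +, but NOT commutative; for finite n>1, n*w = w but w*n stays w*n.
w * w = w^2 by definition.
Result = w^2

w^2


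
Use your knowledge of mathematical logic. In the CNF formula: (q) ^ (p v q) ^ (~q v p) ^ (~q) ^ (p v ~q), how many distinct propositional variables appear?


Identify each variable that appears in the formula.
Variables found: p, q
Count = 2

2


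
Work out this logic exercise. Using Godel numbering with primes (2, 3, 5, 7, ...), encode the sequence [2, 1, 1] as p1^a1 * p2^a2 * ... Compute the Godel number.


Encode each element as an exponent of the corresponding prime:
  2^2 = 4
  3^1 = 3
  5^1 = 5
Product = 4 * 3 * 5 = 60

60


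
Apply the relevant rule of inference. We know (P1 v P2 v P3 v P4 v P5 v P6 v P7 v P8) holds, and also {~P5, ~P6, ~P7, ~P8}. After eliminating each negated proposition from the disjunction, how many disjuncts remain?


Original disjuncts (8): P1, P2, P3, P4, P5, P6, P7, P8
Negated (eliminate): ~P5, ~P6, ~P7, ~P8
Remaining disjuncts: P1, P2, P3, P4
Count = 8 - 4 = 4

4


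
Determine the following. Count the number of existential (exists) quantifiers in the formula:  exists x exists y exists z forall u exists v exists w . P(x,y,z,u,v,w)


Quantifier prefix: exists x exists y exists z forall u exists v exists w
Mark each quantifier type:
  E E E U E E
Universal count = 1, Existential count = 5
Asked for existential (exists) quantifiers: 5

5
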